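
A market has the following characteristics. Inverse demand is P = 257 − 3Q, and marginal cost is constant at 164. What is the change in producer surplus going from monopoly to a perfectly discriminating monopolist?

Producer surplus rises by 720.75

A monopolist chooses Q where MR = MC. MR = 257 − 6Q; setting this equal to 164 gives Q = 15.5 and P = 210.5.
PS = (210.5 − 164)·15.5 = 720.75.
With perfect price discrimination, output is the efficient level Q = 31 (where demand meets MC), but every buyer pays their willingness to pay: CS = 0 and PS = total surplus.
PS = ½·(257 − 164)·31 = 1441.5.
Change in producer surplus: 1441.5 − 720.75 = 720.75.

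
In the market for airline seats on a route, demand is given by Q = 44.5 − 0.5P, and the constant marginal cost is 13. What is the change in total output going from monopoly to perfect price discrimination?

Total output rises by 19

Inverting demand: P = 89 − 2Q.
A monopolist chooses Q where MR = MC. MR = 89 − 4Q; setting this equal to 13 gives Q = 19 and P = 51.
A perfectly discriminating monopolist sells every unit with P(Q) ≥ MC(Q), so output equals the competitive quantity Q = 38. Each buyer pays their reservation price, so CS = 0 and the firm captures all surplus.
Change in total output: 38 − 19 = 19.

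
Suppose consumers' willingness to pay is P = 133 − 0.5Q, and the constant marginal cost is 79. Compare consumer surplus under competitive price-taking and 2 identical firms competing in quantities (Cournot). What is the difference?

Under competition P = MC = 79, so Q = (133 − 79)/0.5 = 108.
CS = ½·(133 − 79)·108 = 2916.
In a 2-firm Cournot equilibrium, symmetry and the first-order condition give q = (133 − 79)/(1.5) = 36. So Q = 72 and P = 97.
CS = ½·(133 − 97)·72 = 1296.
Change in consumer surplus: 1296 − 2916 = −1620.

CS falls by 1620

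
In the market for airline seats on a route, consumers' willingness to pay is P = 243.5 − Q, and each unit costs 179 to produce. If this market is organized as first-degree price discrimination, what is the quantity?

Under first-degree price discrimination the firm charges each unit its demand price and produces up to where P = MC, i.e. Q = 64.5. Consumer surplus is zero; producer surplus equals total surplus.

Q = 64.5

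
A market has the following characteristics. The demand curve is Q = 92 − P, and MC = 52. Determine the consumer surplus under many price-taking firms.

Inverting demand: P = 92 − Q.
Under competition P = MC = 52, so Q = (92 − 52)/1 = 40.
CS = ½·(92 − 52)·40 = 800.

CS = 800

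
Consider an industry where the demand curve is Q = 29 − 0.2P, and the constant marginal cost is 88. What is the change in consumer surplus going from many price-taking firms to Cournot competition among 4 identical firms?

CS falls by 116.964

Inverting demand: P = 145 − 5Q.
Under competition P = MC = 88, so Q = (145 − 88)/5 = 11.4.
CS = ½·(145 − 88)·11.4 = 324.9.
With 4 symmetric Cournot firms, each firm's FOC gives 145 − 25q = 88, so q = 2.28, Q = 4·2.28 = 9.12, and P = 99.4.
CS = ½·(145 − 99.4)·9.12 = 207.936.
Change in consumer surplus: 207.936 − 324.9 = −116.964.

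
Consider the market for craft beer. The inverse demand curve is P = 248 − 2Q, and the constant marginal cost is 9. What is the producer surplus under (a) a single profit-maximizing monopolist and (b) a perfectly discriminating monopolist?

Monopoly: PS = 7140.125; Perfect PD: PS = 14280.25

A monopolist chooses Q where MR = MC. MR = 248 − 4Q; setting this equal to 9 gives Q = 59.75 and P = 128.5.
PS = (128.5 − 9)·59.75 = 7140.125.
A perfectly discriminating monopolist sells every unit with P(Q) ≥ MC(Q), so output equals the competitive quantity Q = 119.5. Each buyer pays their reservation price, so CS = 0 and the firm captures all surplus.
PS = ½·(248 − 9)·119.5 = 14280.25.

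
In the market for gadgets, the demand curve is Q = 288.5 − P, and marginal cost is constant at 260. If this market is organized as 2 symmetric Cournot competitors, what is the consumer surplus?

CS = 180.5

Inverting demand: P = 288.5 − Q.
Cournot with 2 identical firms: the symmetric best-response condition is 288.5 − 3q = 260. Each firm produces q = 9.5, total output Q = 19, price P = 269.5.
CS = ½·(288.5 − 269.5)·19 = 180.5.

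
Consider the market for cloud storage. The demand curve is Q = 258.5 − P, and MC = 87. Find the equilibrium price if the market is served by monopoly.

P = 172.75

Inverting demand: P = 258.5 − Q.
A monopolist chooses Q where MR = MC. MR = 258.5 − 2Q; setting this equal to 87 gives Q = 85.75 and P = 172.75.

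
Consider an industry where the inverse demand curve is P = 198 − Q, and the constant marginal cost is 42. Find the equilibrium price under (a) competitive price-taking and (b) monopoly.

Competition: P = 42; Monopoly: P = 120

Competitive firms price at marginal cost: P = 42, giving Q = 156.
Monopoly sets MR = MC: 198 − 2Q = 42 ⇒ Q = 78, P = 198 − 78 = 120.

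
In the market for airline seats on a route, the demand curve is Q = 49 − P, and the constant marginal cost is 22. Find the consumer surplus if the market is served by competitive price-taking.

CS = 364.5

Inverting demand: P = 49 − Q.
Perfect competition: P = MC = 22, so 49 − Q = 22 and Q = 27.
CS = ½·(49 − 22)·27 = 364.5.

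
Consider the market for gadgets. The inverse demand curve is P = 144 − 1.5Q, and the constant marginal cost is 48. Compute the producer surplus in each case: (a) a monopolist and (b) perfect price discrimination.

Monopoly: PS = 1536; Perfect PD: PS = 3072

Monopoly sets MR = MC: 144 − 3Q = 48 ⇒ Q = 32, P = 144 − 1.5·32 = 96.
PS = (96 − 48)·32 = 1536.
With perfect price discrimination, output is the efficient level Q = 64 (where demand meets MC), but every buyer pays their willingness to pay: CS = 0 and PS = total surplus.
PS = ½·(144 − 48)·64 = 3072.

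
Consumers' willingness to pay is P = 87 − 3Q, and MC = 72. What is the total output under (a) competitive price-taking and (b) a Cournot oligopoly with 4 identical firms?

Competition: Q = 5; Cournot: Q = 4

Under competition P = MC = 72, so Q = (87 − 72)/3 = 5.
Cournot with 4 identical firms: the symmetric best-response condition is 87 − 15q = 72. Each firm produces q = 1, total output Q = 4, price P = 75.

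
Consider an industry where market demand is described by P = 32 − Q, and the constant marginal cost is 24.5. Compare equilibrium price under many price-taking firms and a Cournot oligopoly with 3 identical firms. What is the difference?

Equilibrium price rises by 1.875

Perfect competition: P = MC = 24.5, so 32 − Q = 24.5 and Q = 7.5.
In a 3-firm Cournot equilibrium, symmetry and the first-order condition give q = (32 − 24.5)/(4) = 1.875. So Q = 5.625 and P = 26.375.
Change in equilibrium price: 26.375 − 24.5 = 1.875.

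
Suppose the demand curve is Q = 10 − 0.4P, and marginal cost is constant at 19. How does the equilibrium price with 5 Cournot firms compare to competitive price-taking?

Cournot: P = 20; Competition: P = 19

Inverting demand: P = 25 − 2.5Q.
With 5 symmetric Cournot firms, each firm's FOC gives 25 − 15q = 19, so q = 0.4, Q = 5·0.4 = 2, and P = 20.
Competitive firms price at marginal cost: P = 19, giving Q = 2.4.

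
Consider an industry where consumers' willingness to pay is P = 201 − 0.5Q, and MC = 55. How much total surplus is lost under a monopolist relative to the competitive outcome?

Perfect competition: P = MC = 55, so 201 − 0.5Q = 55 and Q = 292.
A monopolist chooses Q where MR = MC. MR = 201 − Q; setting this equal to 55 gives Q = 146 and P = 128.
DWL is the triangle between Q = 146 and Q = 292: ½·(292 − 146)·(128 − 55) = 5329.

DWL = 5329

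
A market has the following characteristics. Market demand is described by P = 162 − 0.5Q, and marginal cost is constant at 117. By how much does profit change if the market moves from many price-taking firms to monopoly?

Profit rises by 1012.5

Perfect competition: P = MC = 117, so 162 − 0.5Q = 117 and Q = 90.
Profit = (117 − 117)·90 = 0.
A monopolist chooses Q where MR = MC. MR = 162 − Q; setting this equal to 117 gives Q = 45 and P = 139.5.
Profit = (139.5 − 117)·45 = 1012.5.
Change in profit: 1012.5 − 0 = 1012.5.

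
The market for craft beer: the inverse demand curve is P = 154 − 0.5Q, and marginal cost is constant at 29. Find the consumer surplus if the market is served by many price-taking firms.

Perfect competition: P = MC = 29, so 154 − 0.5Q = 29 and Q = 250.
CS = ½·(154 − 29)·250 = 15625.

CS = 15625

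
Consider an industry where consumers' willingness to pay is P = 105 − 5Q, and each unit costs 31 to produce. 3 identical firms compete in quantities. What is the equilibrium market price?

P = 49.5

With 3 symmetric Cournot firms, each firm's FOC gives 105 − 20q = 31, so q = 3.7, Q = 3·3.7 = 11.1, and P = 49.5.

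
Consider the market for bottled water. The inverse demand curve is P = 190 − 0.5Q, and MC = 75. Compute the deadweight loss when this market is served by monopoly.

Under competition P = MC = 75, so Q = (190 − 75)/0.5 = 230.
Monopoly sets MR = MC: 190 − Q = 75 ⇒ Q = 115, P = 190 − 0.5·115 = 132.5.
DWL is the triangle between Q = 115 and Q = 230: ½·(230 − 115)·(132.5 − 75) = 3306.25.

DWL = 3306.25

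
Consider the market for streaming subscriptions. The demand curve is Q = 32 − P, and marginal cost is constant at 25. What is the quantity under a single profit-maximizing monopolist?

Inverting demand: P = 32 − Q.
Monopoly sets MR = MC: 32 − 2Q = 25 ⇒ Q = 3.5, P = 32 − 3.5 = 28.5.

Q = 3.5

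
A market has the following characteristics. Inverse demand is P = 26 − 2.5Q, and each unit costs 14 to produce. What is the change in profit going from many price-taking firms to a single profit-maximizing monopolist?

Profit rises by 14.4

Under competition P = MC = 14, so Q = (26 − 14)/2.5 = 4.8.
Profit = (14 − 14)·4.8 = 0.
Monopoly sets MR = MC: 26 − 5Q = 14 ⇒ Q = 2.4, P = 26 − 2.5·2.4 = 20.
Profit = (20 − 14)·2.4 = 14.4.
Change in profit: 14.4 − 0 = 14.4.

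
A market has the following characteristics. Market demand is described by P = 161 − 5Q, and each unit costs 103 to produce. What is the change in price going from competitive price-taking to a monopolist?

Price rises by 29

Perfect competition: P = MC = 103, so 161 − 5Q = 103 and Q = 11.6.
The monopolist equates marginal revenue to marginal cost: 161 − 10Q = 103, so Q = 5.8. From demand, P = 132.
Change in price: 132 − 103 = 29.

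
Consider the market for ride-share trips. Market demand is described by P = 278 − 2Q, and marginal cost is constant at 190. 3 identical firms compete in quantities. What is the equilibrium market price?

With 3 symmetric Cournot firms, each firm's FOC gives 278 − 8q = 190, so q = 11, Q = 3·11 = 33, and P = 212.

P = 212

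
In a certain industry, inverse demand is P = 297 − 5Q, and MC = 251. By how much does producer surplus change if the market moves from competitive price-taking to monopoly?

PS rises by 105.8

Competitive firms price at marginal cost: P = 251, giving Q = 9.2.
PS = (251 − 251)·9.2 = 0.
The monopolist equates marginal revenue to marginal cost: 297 − 10Q = 251, so Q = 4.6. From demand, P = 274.
PS = (274 − 251)·4.6 = 105.8.
Change in producer surplus: 105.8 − 0 = 105.8.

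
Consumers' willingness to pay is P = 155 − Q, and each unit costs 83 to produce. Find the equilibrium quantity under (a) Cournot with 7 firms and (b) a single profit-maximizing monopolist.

In a 7-firm Cournot equilibrium, symmetry and the first-order condition give q = (155 − 83)/(8) = 9. So Q = 63 and P = 92.
A monopolist chooses Q where MR = MC. MR = 155 − 2Q; setting this equal to 83 gives Q = 36 and P = 119.

Cournot: Q = 63; Monopoly: Q = 36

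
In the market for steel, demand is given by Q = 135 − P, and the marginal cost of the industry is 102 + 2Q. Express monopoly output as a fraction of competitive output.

Inverting demand: P = 135 − Q.
A monopolist chooses Q where MR = MC. MR = 135 − 2Q; setting this equal to 102 + 2Q gives Q = 8.25 and P = 126.75.
Under competition P = MC: 135 − Q = 102 + 2Q ⇒ Q = 11, P = 124.
Ratio Q_m/Q_c = 8.25/11 = 0.75.

Q_m/Q_c = 0.75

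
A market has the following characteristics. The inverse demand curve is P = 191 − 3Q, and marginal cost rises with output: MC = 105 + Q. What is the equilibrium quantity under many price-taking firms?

Q = 21.5

Under competition P = MC: 191 − 3Q = 105 + Q ⇒ Q = 21.5, P = 126.5.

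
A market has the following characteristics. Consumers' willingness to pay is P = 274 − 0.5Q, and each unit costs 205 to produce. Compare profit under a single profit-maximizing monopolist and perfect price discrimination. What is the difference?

π rises by 2380.5

The monopolist equates marginal revenue to marginal cost: 274 − Q = 205, so Q = 69. From demand, P = 239.5.
Profit = (239.5 − 205)·69 = 2380.5.
With perfect price discrimination, output is the efficient level Q = 138 (where demand meets MC), but every buyer pays their willingness to pay: CS = 0 and PS = total surplus.
PS equals the full surplus area, 4761. Profit = 4761 = 4761.
Change in profit: 4761 − 2380.5 = 2380.5.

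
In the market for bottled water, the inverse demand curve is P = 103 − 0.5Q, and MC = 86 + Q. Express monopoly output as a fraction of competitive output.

Q_m/Q_c = 0.75

The monopolist equates marginal revenue to marginal cost: 103 − Q = 86 + Q, so Q = 8.5. From demand, P = 98.75.
Competitive equilibrium sets price equal to marginal cost: 103 − 0.5Q = 86 + Q, so Q = 34/3 and P = 292/3.
Ratio Q_m/Q_c = 8.5/(34/3) = 0.75.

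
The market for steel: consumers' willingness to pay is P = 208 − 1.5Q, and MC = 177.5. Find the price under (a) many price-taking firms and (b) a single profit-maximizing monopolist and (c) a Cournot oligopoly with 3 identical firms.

Under competition P = MC = 177.5, so Q = (208 − 177.5)/1.5 = 61/3.
Monopoly sets MR = MC: 208 − 3Q = 177.5 ⇒ Q = 61/6, P = 208 − 1.5·61/6 = 192.75.
Cournot with 3 identical firms: the symmetric best-response condition is 208 − 6q = 177.5. Each firm produces q = 61/12, total output Q = 15.25, price P = 185.125.

Competition: P = 177.5; Monopoly: P = 192.75; Cournot: P = 185.125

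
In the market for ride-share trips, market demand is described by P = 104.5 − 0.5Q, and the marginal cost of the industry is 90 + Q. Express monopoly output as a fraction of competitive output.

Q_m/Q_c = 0.75

Monopoly sets MR = MC: 104.5 − Q = 90 + Q ⇒ Q = 7.25, P = 104.5 − 0.5·7.25 = 100.875.
Competitive equilibrium sets price equal to marginal cost: 104.5 − 0.5Q = 90 + Q, so Q = 29/3 and P = 299/3.
Ratio Q_m/Q_c = 7.25/(29/3) = 0.75.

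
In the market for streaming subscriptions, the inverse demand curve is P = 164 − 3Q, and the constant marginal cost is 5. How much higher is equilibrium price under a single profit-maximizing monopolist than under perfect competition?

Perfect competition: P = MC = 5, so 164 − 3Q = 5 and Q = 53.
A monopolist chooses Q where MR = MC. MR = 164 − 6Q; setting this equal to 5 gives Q = 26.5 and P = 84.5.
Change in equilibrium price: 84.5 − 5 = 79.5.

Equilibrium price rises by 79.5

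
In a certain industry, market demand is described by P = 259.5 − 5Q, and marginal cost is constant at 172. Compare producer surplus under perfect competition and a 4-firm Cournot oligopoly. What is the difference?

Producer surplus rises by 245

Competitive firms price at marginal cost: P = 172, giving Q = 17.5.
PS = (172 − 172)·17.5 = 0.
Cournot with 4 identical firms: the symmetric best-response condition is 259.5 − 25q = 172. Each firm produces q = 3.5, total output Q = 14, price P = 189.5.
PS = (189.5 − 172)·14 = 245.
Change in producer surplus: 245 − 0 = 245.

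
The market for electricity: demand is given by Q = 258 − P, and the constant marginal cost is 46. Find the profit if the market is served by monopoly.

Inverting demand: P = 258 − Q.
The monopolist equates marginal revenue to marginal cost: 258 − 2Q = 46, so Q = 106. From demand, P = 152.
Profit = (152 − 46)·106 = 11236.

Profit = 11236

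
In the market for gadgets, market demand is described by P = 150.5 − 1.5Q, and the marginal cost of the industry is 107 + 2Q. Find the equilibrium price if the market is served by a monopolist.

Monopoly sets MR = MC: 150.5 − 3Q = 107 + 2Q ⇒ Q = 8.7, P = 150.5 − 1.5·8.7 = 137.45.

P = 137.45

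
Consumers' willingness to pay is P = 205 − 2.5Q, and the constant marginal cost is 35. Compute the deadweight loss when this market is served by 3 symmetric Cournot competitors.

DWL = 361.25

Perfect competition: P = MC = 35, so 205 − 2.5Q = 35 and Q = 68.
With 3 symmetric Cournot firms, each firm's FOC gives 205 − 10q = 35, so q = 17, Q = 3·17 = 51, and P = 77.5.
DWL is the triangle between Q = 51 and Q = 68: ½·(68 − 51)·(77.5 − 35) = 361.25.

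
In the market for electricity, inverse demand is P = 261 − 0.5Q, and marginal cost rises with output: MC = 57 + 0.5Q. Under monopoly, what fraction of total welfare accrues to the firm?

PS/TS = 0.75

The monopolist equates marginal revenue to marginal cost: 261 − Q = 57 + 0.5Q, so Q = 136. From demand, P = 193.
CS = ½·(261 − 193)·136 = 4624.
PS = P·Q − VC(Q) = 193·136 − (57·136 + ½·0.5·136²) = 13872.
Share captured = PS/TS = 13872/18496 = 0.75.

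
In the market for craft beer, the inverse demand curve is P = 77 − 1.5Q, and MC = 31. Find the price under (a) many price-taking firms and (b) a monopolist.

Competition: P = 31; Monopoly: P = 54

Under competition P = MC = 31, so Q = (77 − 31)/1.5 = 92/3.
The monopolist equates marginal revenue to marginal cost: 77 − 3Q = 31, so Q = 46/3. From demand, P = 54.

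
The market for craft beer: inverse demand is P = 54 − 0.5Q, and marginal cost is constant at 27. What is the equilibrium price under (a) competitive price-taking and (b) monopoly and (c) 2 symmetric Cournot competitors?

Under competition P = MC = 27, so Q = (54 − 27)/0.5 = 54.
The monopolist equates marginal revenue to marginal cost: 54 − Q = 27, so Q = 27. From demand, P = 40.5.
Cournot with 2 identical firms: the symmetric best-response condition is 54 − 1.5q = 27. Each firm produces q = 18, total output Q = 36, price P = 36.

Competition: P = 27; Monopoly: P = 40.5; Cournot: P = 36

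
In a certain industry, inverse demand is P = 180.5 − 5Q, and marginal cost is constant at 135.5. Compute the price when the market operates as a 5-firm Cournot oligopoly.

P = 143

Cournot with 5 identical firms: the symmetric best-response condition is 180.5 − 30q = 135.5. Each firm produces q = 1.5, total output Q = 7.5, price P = 143.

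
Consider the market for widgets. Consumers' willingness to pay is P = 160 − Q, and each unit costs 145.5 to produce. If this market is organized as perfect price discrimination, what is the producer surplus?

PS = 105.125

A perfectly discriminating monopolist sells every unit with P(Q) ≥ MC(Q), so output equals the competitive quantity Q = 14.5. Each buyer pays their reservation price, so CS = 0 and the firm captures all surplus.
PS = ½·(160 − 145.5)·14.5 = 105.125.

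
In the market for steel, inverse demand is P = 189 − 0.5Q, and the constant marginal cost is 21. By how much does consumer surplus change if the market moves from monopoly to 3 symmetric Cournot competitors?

Monopoly sets MR = MC: 189 − Q = 21 ⇒ Q = 168, P = 189 − 0.5·168 = 105.
CS = ½·(189 − 105)·168 = 7056.
Cournot with 3 identical firms: the symmetric best-response condition is 189 − 2q = 21. Each firm produces q = 84, total output Q = 252, price P = 63.
CS = ½·(189 − 63)·252 = 15876.
Change in consumer surplus: 15876 − 7056 = 8820.

Consumer surplus rises by 8820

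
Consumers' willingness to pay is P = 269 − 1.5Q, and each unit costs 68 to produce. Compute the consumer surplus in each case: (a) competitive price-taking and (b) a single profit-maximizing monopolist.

Competition: CS = 13467; Monopoly: CS = 3366.75

Competitive firms price at marginal cost: P = 68, giving Q = 134.
CS = ½·(269 − 68)·134 = 13467.
A monopolist chooses Q where MR = MC. MR = 269 − 3Q; setting this equal to 68 gives Q = 67 and P = 168.5.
CS = ½·(269 − 168.5)·67 = 3366.75.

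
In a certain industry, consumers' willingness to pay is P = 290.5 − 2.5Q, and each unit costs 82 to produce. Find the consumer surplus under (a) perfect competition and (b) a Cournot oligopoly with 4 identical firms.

Under competition P = MC = 82, so Q = (290.5 − 82)/2.5 = 83.4.
CS = ½·(290.5 − 82)·83.4 = 8694.45.
In a 4-firm Cournot equilibrium, symmetry and the first-order condition give q = (290.5 − 82)/(12.5) = 16.68. So Q = 66.72 and P = 123.7.
CS = ½·(290.5 − 123.7)·66.72 = 5564.448.

Competition: CS = 8694.45; Cournot: CS = 5564.448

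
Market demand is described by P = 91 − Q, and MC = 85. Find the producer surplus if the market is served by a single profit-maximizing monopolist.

Monopoly sets MR = MC: 91 − 2Q = 85 ⇒ Q = 3, P = 91 − 3 = 88.
PS = (88 − 85)·3 = 9.

PS = 9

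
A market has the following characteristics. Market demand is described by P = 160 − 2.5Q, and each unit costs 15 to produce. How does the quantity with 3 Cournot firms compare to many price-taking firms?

Cournot: Q = 43.5; Competition: Q = 58

Cournot with 3 identical firms: the symmetric best-response condition is 160 − 10q = 15. Each firm produces q = 14.5, total output Q = 43.5, price P = 51.25.
Under competition P = MC = 15, so Q = (160 − 15)/2.5 = 58.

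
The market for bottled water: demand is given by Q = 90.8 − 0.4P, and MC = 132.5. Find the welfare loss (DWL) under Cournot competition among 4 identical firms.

DWL = 71.442

Inverting demand: P = 227 − 2.5Q.
Perfect competition: P = MC = 132.5, so 227 − 2.5Q = 132.5 and Q = 37.8.
Cournot with 4 identical firms: the symmetric best-response condition is 227 − 12.5q = 132.5. Each firm produces q = 7.56, total output Q = 30.24, price P = 151.4.
DWL is the triangle between Q = 30.24 and Q = 37.8: ½·(37.8 − 30.24)·(151.4 − 132.5) = 71.442.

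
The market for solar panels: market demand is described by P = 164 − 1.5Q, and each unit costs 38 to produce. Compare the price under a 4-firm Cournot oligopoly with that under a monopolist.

Cournot with 4 identical firms: the symmetric best-response condition is 164 − 7.5q = 38. Each firm produces q = 16.8, total output Q = 67.2, price P = 63.2.
A monopolist chooses Q where MR = MC. MR = 164 − 3Q; setting this equal to 38 gives Q = 42 and P = 101.

Cournot: P = 63.2; Monopoly: P = 101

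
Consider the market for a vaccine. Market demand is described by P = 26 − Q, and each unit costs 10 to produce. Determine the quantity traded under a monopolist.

Q = 8

The monopolist equates marginal revenue to marginal cost: 26 − 2Q = 10, so Q = 8. From demand, P = 18.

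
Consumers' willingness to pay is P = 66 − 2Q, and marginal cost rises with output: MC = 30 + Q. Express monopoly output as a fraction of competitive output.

Q_m/Q_c = 0.6

The monopolist equates marginal revenue to marginal cost: 66 − 4Q = 30 + Q, so Q = 7.2. From demand, P = 51.6.
Competitive equilibrium sets price equal to marginal cost: 66 − 2Q = 30 + Q, so Q = 12 and P = 42.
Ratio Q_m/Q_c = 7.2/12 = 0.6.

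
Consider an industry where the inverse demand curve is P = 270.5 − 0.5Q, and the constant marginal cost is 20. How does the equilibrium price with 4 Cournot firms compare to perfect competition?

In a 4-firm Cournot equilibrium, symmetry and the first-order condition give q = (270.5 − 20)/(2.5) = 100.2. So Q = 400.8 and P = 70.1.
Competitive firms price at marginal cost: P = 20, giving Q = 501.

Cournot: P = 70.1; Competition: P = 20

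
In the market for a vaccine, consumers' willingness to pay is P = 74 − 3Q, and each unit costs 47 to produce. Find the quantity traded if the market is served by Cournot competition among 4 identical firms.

Q = 7.2

In a 4-firm Cournot equilibrium, symmetry and the first-order condition give q = (74 − 47)/(15) = 1.8. So Q = 7.2 and P = 52.4.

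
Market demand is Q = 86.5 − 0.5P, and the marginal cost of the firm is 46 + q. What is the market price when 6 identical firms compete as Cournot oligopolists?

P = 71.4

Inverting demand: P = 173 − 2Q.
In a 6-firm Cournot equilibrium, symmetry and the first-order condition give q = (173 − 46)/(15) = 127/15. So Q = 50.8 and P = 71.4.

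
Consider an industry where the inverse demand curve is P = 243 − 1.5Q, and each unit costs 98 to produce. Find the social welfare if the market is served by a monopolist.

The monopolist equates marginal revenue to marginal cost: 243 − 3Q = 98, so Q = 145/3. From demand, P = 170.5.
CS = ½·(243 − 170.5)·145/3 = 21025/12; PS = (170.5 − 98)·145/3 = 21025/6; TS = 5256.25.

TS = 5256.25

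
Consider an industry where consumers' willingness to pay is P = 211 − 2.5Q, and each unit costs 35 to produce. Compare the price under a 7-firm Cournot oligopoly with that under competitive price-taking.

Cournot: P = 57; Competition: P = 35

Cournot with 7 identical firms: the symmetric best-response condition is 211 − 20q = 35. Each firm produces q = 8.8, total output Q = 61.6, price P = 57.
Perfect competition: P = MC = 35, so 211 − 2.5Q = 35 and Q = 70.4.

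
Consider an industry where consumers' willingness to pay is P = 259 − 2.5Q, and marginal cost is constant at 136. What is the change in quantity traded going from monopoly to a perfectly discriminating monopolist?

Quantity traded rises by 24.6

The monopolist equates marginal revenue to marginal cost: 259 − 5Q = 136, so Q = 24.6. From demand, P = 197.5.
With perfect price discrimination, output is the efficient level Q = 49.2 (where demand meets MC), but every buyer pays their willingness to pay: CS = 0 and PS = total surplus.
Change in quantity traded: 49.2 − 24.6 = 24.6.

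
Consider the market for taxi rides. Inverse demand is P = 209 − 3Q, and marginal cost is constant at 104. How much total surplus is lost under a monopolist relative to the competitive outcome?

Competitive firms price at marginal cost: P = 104, giving Q = 35.
A monopolist chooses Q where MR = MC. MR = 209 − 6Q; setting this equal to 104 gives Q = 17.5 and P = 156.5.
DWL is the triangle between Q = 17.5 and Q = 35: ½·(35 − 17.5)·(156.5 − 104) = 459.375.

DWL = 459.375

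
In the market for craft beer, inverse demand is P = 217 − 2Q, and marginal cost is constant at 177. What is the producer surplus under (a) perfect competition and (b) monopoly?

Competition: PS = 0; Monopoly: PS = 200

Perfect competition: P = MC = 177, so 217 − 2Q = 177 and Q = 20.
PS = (177 − 177)·20 = 0.
The monopolist equates marginal revenue to marginal cost: 217 − 4Q = 177, so Q = 10. From demand, P = 197.
PS = (197 − 177)·10 = 200.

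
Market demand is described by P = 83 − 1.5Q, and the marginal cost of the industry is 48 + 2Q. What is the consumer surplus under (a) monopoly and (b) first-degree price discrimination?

Monopoly: CS = 36.75; Perfect PD: CS = 0

Monopoly sets MR = MC: 83 − 3Q = 48 + 2Q ⇒ Q = 7, P = 83 − 1.5·7 = 72.5.
CS = ½·(83 − 72.5)·7 = 36.75.
A perfectly discriminating monopolist sells every unit with P(Q) ≥ MC(Q), so output equals the competitive quantity Q = 10. Each buyer pays their reservation price, so CS = 0 and the firm captures all surplus.
CS = 0.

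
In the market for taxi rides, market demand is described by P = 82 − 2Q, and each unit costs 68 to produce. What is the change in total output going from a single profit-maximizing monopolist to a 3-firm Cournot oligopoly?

Q rises by 1.75

Monopoly sets MR = MC: 82 − 4Q = 68 ⇒ Q = 3.5, P = 82 − 2·3.5 = 75.
In a 3-firm Cournot equilibrium, symmetry and the first-order condition give q = (82 − 68)/(8) = 1.75. So Q = 5.25 and P = 71.5.
Change in total output: 5.25 − 3.5 = 1.75.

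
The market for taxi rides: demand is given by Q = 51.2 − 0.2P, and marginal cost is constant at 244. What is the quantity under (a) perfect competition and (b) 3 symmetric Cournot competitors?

Inverting demand: P = 256 − 5Q.
Perfect competition: P = MC = 244, so 256 − 5Q = 244 and Q = 2.4.
In a 3-firm Cournot equilibrium, symmetry and the first-order condition give q = (256 − 244)/(20) = 0.6. So Q = 1.8 and P = 247.

Competition: Q = 2.4; Cournot: Q = 1.8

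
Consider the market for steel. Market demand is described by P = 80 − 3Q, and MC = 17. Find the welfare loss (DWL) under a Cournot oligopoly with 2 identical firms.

Perfect competition: P = MC = 17, so 80 − 3Q = 17 and Q = 21.
With 2 symmetric Cournot firms, each firm's FOC gives 80 − 9q = 17, so q = 7, Q = 2·7 = 14, and P = 38.
DWL is the triangle between Q = 14 and Q = 21: ½·(21 − 14)·(38 − 17) = 73.5.

DWL = 73.5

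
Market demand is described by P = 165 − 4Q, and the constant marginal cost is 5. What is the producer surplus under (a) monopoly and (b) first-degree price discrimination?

A monopolist chooses Q where MR = MC. MR = 165 − 8Q; setting this equal to 5 gives Q = 20 and P = 85.
PS = (85 − 5)·20 = 1600.
With perfect price discrimination, output is the efficient level Q = 40 (where demand meets MC), but every buyer pays their willingness to pay: CS = 0 and PS = total surplus.
PS = ½·(165 − 5)·40 = 3200.

Monopoly: PS = 1600; Perfect PD: PS = 3200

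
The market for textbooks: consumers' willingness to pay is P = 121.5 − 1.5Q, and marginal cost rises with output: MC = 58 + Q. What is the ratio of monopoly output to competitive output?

Q_m/Q_c = 0.625

Monopoly sets MR = MC: 121.5 − 3Q = 58 + Q ⇒ Q = 15.875, P = 121.5 − 1.5·15.875 = 1563/16.
Under competition P = MC: 121.5 − 1.5Q = 58 + Q ⇒ Q = 25.4, P = 83.4.
Ratio Q_m/Q_c = 15.875/25.4 = 0.625.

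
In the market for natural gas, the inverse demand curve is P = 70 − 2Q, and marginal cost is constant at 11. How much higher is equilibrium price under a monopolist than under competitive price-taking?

Under competition P = MC = 11, so Q = (70 − 11)/2 = 29.5.
The monopolist equates marginal revenue to marginal cost: 70 − 4Q = 11, so Q = 14.75. From demand, P = 40.5.
Change in equilibrium price: 40.5 − 11 = 29.5.

Equilibrium price rises by 29.5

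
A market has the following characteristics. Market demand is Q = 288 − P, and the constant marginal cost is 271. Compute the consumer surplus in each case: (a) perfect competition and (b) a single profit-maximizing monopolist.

Inverting demand: P = 288 − Q.
Perfect competition: P = MC = 271, so 288 − Q = 271 and Q = 17.
CS = ½·(288 − 271)·17 = 144.5.
Monopoly sets MR = MC: 288 − 2Q = 271 ⇒ Q = 8.5, P = 288 − 8.5 = 279.5.
CS = ½·(288 − 279.5)·8.5 = 36.125.

Competition: CS = 144.5; Monopoly: CS = 36.125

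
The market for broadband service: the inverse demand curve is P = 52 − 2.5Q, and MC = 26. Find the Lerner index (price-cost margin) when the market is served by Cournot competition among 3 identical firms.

Cournot with 3 identical firms: the symmetric best-response condition is 52 − 10q = 26. Each firm produces q = 2.6, total output Q = 7.8, price P = 32.5.
Lerner index = (P − MC)/P = (32.5 − 26)/32.5 = 0.2.

Lerner index = 0.2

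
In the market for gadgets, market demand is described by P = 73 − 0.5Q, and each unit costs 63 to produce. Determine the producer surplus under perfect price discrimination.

PS = 100

Under first-degree price discrimination the firm charges each unit its demand price and produces up to where P = MC, i.e. Q = 20. Consumer surplus is zero; producer surplus equals total surplus.
PS = ½·(73 − 63)·20 = 100.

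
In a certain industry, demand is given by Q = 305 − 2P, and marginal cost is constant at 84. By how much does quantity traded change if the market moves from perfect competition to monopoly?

Quantity traded falls by 68.5

Inverting demand: P = 152.5 − 0.5Q.
Perfect competition: P = MC = 84, so 152.5 − 0.5Q = 84 and Q = 137.
Monopoly sets MR = MC: 152.5 − Q = 84 ⇒ Q = 68.5, P = 152.5 − 0.5·68.5 = 118.25.
Change in quantity traded: 68.5 − 137 = −68.5.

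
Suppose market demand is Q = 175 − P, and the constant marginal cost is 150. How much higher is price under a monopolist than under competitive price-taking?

Price rises by 12.5

Inverting demand: P = 175 − Q.
Under competition P = MC = 150, so Q = (175 − 150)/1 = 25.
Monopoly sets MR = MC: 175 − 2Q = 150 ⇒ Q = 12.5, P = 175 − 12.5 = 162.5.
Change in price: 162.5 − 150 = 12.5.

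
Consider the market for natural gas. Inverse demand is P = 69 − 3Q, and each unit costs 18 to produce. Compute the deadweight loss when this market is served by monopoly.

Perfect competition: P = MC = 18, so 69 − 3Q = 18 and Q = 17.
Monopoly sets MR = MC: 69 − 6Q = 18 ⇒ Q = 8.5, P = 69 − 3·8.5 = 43.5.
DWL is the triangle between Q = 8.5 and Q = 17: ½·(17 − 8.5)·(43.5 − 18) = 108.375.

DWL = 108.375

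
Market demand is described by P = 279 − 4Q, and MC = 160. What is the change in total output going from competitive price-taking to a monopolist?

Total output falls by 14.875

Perfect competition: P = MC = 160, so 279 − 4Q = 160 and Q = 29.75.
A monopolist chooses Q where MR = MC. MR = 279 − 8Q; setting this equal to 160 gives Q = 14.875 and P = 219.5.
Change in total output: 14.875 − 29.75 = −14.875.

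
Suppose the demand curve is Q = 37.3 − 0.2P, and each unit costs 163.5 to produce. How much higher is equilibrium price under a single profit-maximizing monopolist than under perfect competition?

Equilibrium price rises by 11.5

Inverting demand: P = 186.5 − 5Q.
Perfect competition: P = MC = 163.5, so 186.5 − 5Q = 163.5 and Q = 4.6.
The monopolist equates marginal revenue to marginal cost: 186.5 − 10Q = 163.5, so Q = 2.3. From demand, P = 175.
Change in equilibrium price: 175 − 163.5 = 11.5.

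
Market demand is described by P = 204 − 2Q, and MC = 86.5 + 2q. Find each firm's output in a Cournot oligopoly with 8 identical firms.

Cournot with 8 identical firms: the symmetric best-response condition is 204 − 18q = 86.5 + 2q. Each firm produces q = 5.875, total output Q = 47, price P = 110.

q_i = 5.875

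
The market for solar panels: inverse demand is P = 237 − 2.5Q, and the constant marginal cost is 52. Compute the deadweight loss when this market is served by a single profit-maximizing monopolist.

DWL = 1711.25

Under competition P = MC = 52, so Q = (237 − 52)/2.5 = 74.
A monopolist chooses Q where MR = MC. MR = 237 − 5Q; setting this equal to 52 gives Q = 37 and P = 144.5.
DWL is the triangle between Q = 37 and Q = 74: ½·(74 − 37)·(144.5 − 52) = 1711.25.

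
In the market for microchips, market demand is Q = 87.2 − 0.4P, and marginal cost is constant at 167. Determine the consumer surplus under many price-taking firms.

CS = 520.2

Inverting demand: P = 218 − 2.5Q.
Under competition P = MC = 167, so Q = (218 − 167)/2.5 = 20.4.
CS = ½·(218 − 167)·20.4 = 520.2.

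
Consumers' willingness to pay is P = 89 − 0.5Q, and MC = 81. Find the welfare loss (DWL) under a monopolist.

Under competition P = MC = 81, so Q = (89 − 81)/0.5 = 16.
Monopoly sets MR = MC: 89 − Q = 81 ⇒ Q = 8, P = 89 − 0.5·8 = 85.
DWL is the triangle between Q = 8 and Q = 16: ½·(16 − 8)·(85 − 81) = 16.

DWL = 16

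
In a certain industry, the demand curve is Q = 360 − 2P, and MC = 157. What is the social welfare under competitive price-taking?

TS = 529

Inverting demand: P = 180 − 0.5Q.
Perfect competition: P = MC = 157, so 180 − 0.5Q = 157 and Q = 46.
CS = ½·(180 − 157)·46 = 529; PS = (157 − 157)·46 = 0; TS = 529.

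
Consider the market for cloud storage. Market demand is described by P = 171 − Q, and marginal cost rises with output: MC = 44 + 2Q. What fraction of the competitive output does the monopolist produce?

A monopolist chooses Q where MR = MC. MR = 171 − 2Q; setting this equal to 44 + 2Q gives Q = 31.75 and P = 139.25.
Competitive equilibrium sets price equal to marginal cost: 171 − Q = 44 + 2Q, so Q = 127/3 and P = 386/3.
Ratio Q_m/Q_c = 31.75/(127/3) = 0.75.

Q_m/Q_c = 0.75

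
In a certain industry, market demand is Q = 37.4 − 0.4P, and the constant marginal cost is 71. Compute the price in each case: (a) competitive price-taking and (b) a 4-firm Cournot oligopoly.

Competition: P = 71; Cournot: P = 75.5

Inverting demand: P = 93.5 − 2.5Q.
Perfect competition: P = MC = 71, so 93.5 − 2.5Q = 71 and Q = 9.
With 4 symmetric Cournot firms, each firm's FOC gives 93.5 − 12.5q = 71, so q = 1.8, Q = 4·1.8 = 7.2, and P = 75.5.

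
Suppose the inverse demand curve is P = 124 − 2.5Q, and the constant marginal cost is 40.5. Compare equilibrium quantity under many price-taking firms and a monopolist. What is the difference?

Competitive firms price at marginal cost: P = 40.5, giving Q = 33.4.
The monopolist equates marginal revenue to marginal cost: 124 − 5Q = 40.5, so Q = 16.7. From demand, P = 82.25.
Change in equilibrium quantity: 16.7 − 33.4 = −16.7.

Q falls by 16.7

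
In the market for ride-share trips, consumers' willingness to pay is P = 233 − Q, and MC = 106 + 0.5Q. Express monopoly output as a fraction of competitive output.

A monopolist chooses Q where MR = MC. MR = 233 − 2Q; setting this equal to 106 + 0.5Q gives Q = 50.8 and P = 182.2.
Competitive equilibrium sets price equal to marginal cost: 233 − Q = 106 + 0.5Q, so Q = 254/3 and P = 445/3.
Ratio Q_m/Q_c = 50.8/(254/3) = 0.6.

Q_m/Q_c = 0.6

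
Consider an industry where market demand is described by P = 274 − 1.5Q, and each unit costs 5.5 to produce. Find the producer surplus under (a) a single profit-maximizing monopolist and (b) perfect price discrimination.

Monopoly sets MR = MC: 274 − 3Q = 5.5 ⇒ Q = 89.5, P = 274 − 1.5·89.5 = 139.75.
PS = (139.75 − 5.5)·89.5 = 12015.375.
A perfectly discriminating monopolist sells every unit with P(Q) ≥ MC(Q), so output equals the competitive quantity Q = 179. Each buyer pays their reservation price, so CS = 0 and the firm captures all surplus.
PS = ½·(274 − 5.5)·179 = 24030.75.

Monopoly: PS = 12015.375; Perfect PD: PS = 24030.75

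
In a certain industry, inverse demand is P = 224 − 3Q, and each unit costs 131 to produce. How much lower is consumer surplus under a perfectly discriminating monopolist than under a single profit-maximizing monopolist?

Consumer surplus falls by 360.375

A monopolist chooses Q where MR = MC. MR = 224 − 6Q; setting this equal to 131 gives Q = 15.5 and P = 177.5.
CS = ½·(224 − 177.5)·15.5 = 360.375.
Under first-degree price discrimination the firm charges each unit its demand price and produces up to where P = MC, i.e. Q = 31. Consumer surplus is zero; producer surplus equals total surplus.
CS = 0.
Change in consumer surplus: 0 − 360.375 = −360.375.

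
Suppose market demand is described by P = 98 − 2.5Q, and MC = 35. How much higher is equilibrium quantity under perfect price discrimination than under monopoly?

Monopoly sets MR = MC: 98 − 5Q = 35 ⇒ Q = 12.6, P = 98 − 2.5·12.6 = 66.5.
Under first-degree price discrimination the firm charges each unit its demand price and produces up to where P = MC, i.e. Q = 25.2. Consumer surplus is zero; producer surplus equals total surplus.
Change in equilibrium quantity: 25.2 − 12.6 = 12.6.

Q rises by 12.6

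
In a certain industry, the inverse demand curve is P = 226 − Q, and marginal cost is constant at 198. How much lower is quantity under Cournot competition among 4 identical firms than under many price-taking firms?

Q falls by 5.6

Perfect competition: P = MC = 198, so 226 − Q = 198 and Q = 28.
With 4 symmetric Cournot firms, each firm's FOC gives 226 − 5q = 198, so q = 5.6, Q = 4·5.6 = 22.4, and P = 203.6.
Change in quantity: 22.4 − 28 = −5.6.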